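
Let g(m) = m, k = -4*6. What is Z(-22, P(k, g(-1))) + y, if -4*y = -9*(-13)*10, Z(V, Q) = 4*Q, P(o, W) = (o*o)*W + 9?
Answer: -5121/2 ≈ -2560.5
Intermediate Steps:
k = -24
P(o, W) = 9 + W*o**2 (P(o, W) = o**2*W + 9 = W*o**2 + 9 = 9 + W*o**2)
y = -585/2 (y = -(-9*(-13))*10/4 = -117*10/4 = -1/4*1170 = -585/2 ≈ -292.50)
Z(-22, P(k, g(-1))) + y = 4*(9 - 1*(-24)**2) - 585/2 = 4*(9 - 1*576) - 585/2 = 4*(9 - 576) - 585/2 = 4*(-567) - 585/2 = -2268 - 585/2 = -5121/2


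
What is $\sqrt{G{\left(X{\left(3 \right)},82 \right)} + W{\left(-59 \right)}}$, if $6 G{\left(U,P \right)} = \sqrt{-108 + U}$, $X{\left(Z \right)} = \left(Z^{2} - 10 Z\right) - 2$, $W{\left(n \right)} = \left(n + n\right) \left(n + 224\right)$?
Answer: $\frac{\sqrt{-700920 + 6 i \sqrt{131}}}{6} \approx 0.0068355 + 139.53 i$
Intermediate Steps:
$W{\left(n \right)} = 2 n \left(224 + n\right)$
$X{\left(Z \right)} = -2 + Z^{2} - 10 Z$
$G{\left(U,P \right)} = \frac{\sqrt{-108 + U}}{6}$
$\sqrt{G{\left(X{\left(3 \right)},82 \right)} + W{\left(-59 \right)}} = \sqrt{\frac{\sqrt{-108 - \left(32 - 9\right)}}{6} + 2 \left(-59\right) \left(224 - 59\right)} = \sqrt{\frac{\sqrt{-108 - 23}}{6} + 2 \left(-59\right) 165} = \sqrt{\frac{\sqrt{-108 - 23}}{6} - 19470} = \sqrt{\frac{\sqrt{-131}}{6} - 19470} = \sqrt{\frac{i \sqrt{131}}{6} - 19470} = \sqrt{-19470 + \frac{i \sqrt{131}}{6}}$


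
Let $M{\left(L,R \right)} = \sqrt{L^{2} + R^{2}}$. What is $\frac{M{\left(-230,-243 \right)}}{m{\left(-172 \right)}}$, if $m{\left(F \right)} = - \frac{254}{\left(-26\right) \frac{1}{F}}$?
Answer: $- \frac{13 \sqrt{111949}}{21844} \approx -0.19912$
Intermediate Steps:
$m{\left(F \right)} = \frac{127 F}{13}$ ($m{\left(F \right)} = - 254 \left(- \frac{F}{26}\right) = \frac{127 F}{13}$)
$\frac{M{\left(-230,-243 \right)}}{m{\left(-172 \right)}} = \frac{\sqrt{\left(-230\right)^{2} + \left(-243\right)^{2}}}{\frac{127}{13} \left(-172\right)} = \frac{\sqrt{52900 + 59049}}{- \frac{21844}{13}} = \sqrt{111949} \left(- \frac{13}{21844}\right) = - \frac{13 \sqrt{111949}}{21844}$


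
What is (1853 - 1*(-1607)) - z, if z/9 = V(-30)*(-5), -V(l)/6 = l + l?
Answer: 19660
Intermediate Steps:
V(l) = -12*l (V(l) = -6*(l + l) = -12*l)
z = -16200 (z = 9*(-12*(-30)*(-5)) = 9*(360*(-5)) = 9*(-1800) = -16200)
(1853 - 1*(-1607)) - z = (1853 - 1*(-1607)) - 1*(-16200) = (1853 + 1607) + 16200 = 3460 + 16200 = 19660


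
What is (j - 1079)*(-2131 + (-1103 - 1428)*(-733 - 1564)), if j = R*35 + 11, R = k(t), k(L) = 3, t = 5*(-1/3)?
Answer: -5596547688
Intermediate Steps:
t = -5/3 (t = 5*(-1*⅓) = 5*(-⅓) = -5/3 ≈ -1.6667)
R = 3
j = 116 (j = 3*35 + 11 = 105 + 11 = 116)
(j - 1079)*(-2131 + (-1103 - 1428)*(-733 - 1564)) = (116 - 1079)*(-2131 + (-1103 - 1428)*(-733 - 1564)) = -963*(-2131 - 2531*(-2297)) = -963*(-2131 + 5813707) = -963*5811576 = -5596547688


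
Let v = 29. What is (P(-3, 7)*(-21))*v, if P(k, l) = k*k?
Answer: -5481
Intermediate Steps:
P(k, l) = k²
(P(-3, 7)*(-21))*v = ((-3)²*(-21))*29 = (9*(-21))*29 = -189*29 = -5481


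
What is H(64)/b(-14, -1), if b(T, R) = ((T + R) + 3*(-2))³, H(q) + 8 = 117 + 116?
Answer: -25/1029 ≈ -0.024295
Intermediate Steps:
H(q) = 225 (H(q) = -8 + (117 + 116) = -8 + 233 = 225)
b(T, R) = (-6 + R + T)³ (b(T, R) = ((R + T) - 6)³ = (-6 + R + T)³)
H(64)/b(-14, -1) = 225/((-6 - 1 - 14)³) = 225/((-21)³) = 225/(-9261) = 225*(-1/9261) = -25/1029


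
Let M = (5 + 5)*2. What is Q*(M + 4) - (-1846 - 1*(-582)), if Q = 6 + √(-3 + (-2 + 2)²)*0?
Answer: 1408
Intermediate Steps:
M = 20 (M = 10*2 = 20)
Q = 6 (Q = 6 + √(-3 + 0²)*0 = 6 + √(-3 + 0)*0 = 6 + √(-3)*0 = 6 + (I*√3)*0 = 6 + 0 = 6)
Q*(M + 4) - (-1846 - 1*(-582)) = 6*(20 + 4) - (-1846 - 1*(-582)) = 6*24 - (-1846 + 582) = 144 - 1*(-1264) = 144 + 1264 = 1408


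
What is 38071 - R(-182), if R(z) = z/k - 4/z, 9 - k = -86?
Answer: 329140167/8645 ≈ 38073.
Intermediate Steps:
k = 95 (k = 9 - 1*(-86) = 9 + 86 = 95)
R(z) = -4/z + z/95 (R(z) = z/95 - 4/z = -4/z + z/95)
38071 - R(-182) = 38071 - (-4/(-182) + (1/95)*(-182)) = 38071 - (-4*(-1/182) - 182/95) = 38071 - (2/91 - 182/95) = 38071 - 1*(-16372/8645) = 38071 + 16372/8645 = 329140167/8645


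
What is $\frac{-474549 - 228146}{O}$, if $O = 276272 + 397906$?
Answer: $- \frac{702695}{674178} \approx -1.0423$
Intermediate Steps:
$O = 674178$
$\frac{-474549 - 228146}{O} = \frac{-474549 - 228146}{674178} = \left(-702695\right) \frac{1}{674178} = - \frac{702695}{674178}$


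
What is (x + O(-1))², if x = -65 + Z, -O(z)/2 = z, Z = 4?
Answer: 3481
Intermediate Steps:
O(z) = -2*z
x = -61 (x = -65 + 4 = -61)
(x + O(-1))² = (-61 - 2*(-1))² = (-61 + 2)² = (-59)² = 3481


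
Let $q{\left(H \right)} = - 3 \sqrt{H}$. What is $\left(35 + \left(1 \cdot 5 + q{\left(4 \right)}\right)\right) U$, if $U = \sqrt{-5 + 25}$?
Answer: $68 \sqrt{5} \approx 152.05$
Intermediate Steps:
$U = 2 \sqrt{5}$ ($U = \sqrt{20} = 2 \sqrt{5} \approx 4.4721$)
$\left(35 + \left(1 \cdot 5 + q{\left(4 \right)}\right)\right) U = \left(35 + \left(1 \cdot 5 - 3 \sqrt{4}\right)\right) 2 \sqrt{5} = \left(35 + \left(5 - 6\right)\right) 2 \sqrt{5} = \left(35 - 1\right) 2 \sqrt{5} = 34 \cdot 2 \sqrt{5} = 68 \sqrt{5}$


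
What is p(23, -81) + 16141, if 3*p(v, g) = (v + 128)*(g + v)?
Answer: 39665/3 ≈ 13222.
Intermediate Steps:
p(v, g) = (128 + v)*(g + v)/3 (p(v, g) = ((v + 128)*(g + v))/3 = ((128 + v)*(g + v))/3 = (128 + v)*(g + v)/3)
p(23, -81) + 16141 = ((⅓)*23² + (128/3)*(-81) + (128/3)*23 + (⅓)*(-81)*23) + 16141 = ((⅓)*529 - 3456 + 2944/3 - 621) + 16141 = (529/3 - 3456 + 2944/3 - 621) + 16141 = -8758/3 + 16141 = 39665/3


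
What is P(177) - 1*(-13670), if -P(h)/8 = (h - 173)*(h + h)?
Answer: 2342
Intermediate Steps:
P(h) = -16*h*(-173 + h) (P(h) = -8*(h - 173)*(h + h) = -8*(-173 + h)*2*h = -16*h*(-173 + h))
P(177) - 1*(-13670) = 16*177*(173 - 1*177) - 1*(-13670) = 16*177*(173 - 177) + 13670 = 16*177*(-4) + 13670 = -11328 + 13670 = 2342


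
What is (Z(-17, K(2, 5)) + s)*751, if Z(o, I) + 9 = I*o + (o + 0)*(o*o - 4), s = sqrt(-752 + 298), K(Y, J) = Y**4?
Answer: -3849626 + 751*I*sqrt(454) ≈ -3.8496e+6 + 16002.0*I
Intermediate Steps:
s = I*sqrt(454) (s = sqrt(-454) = I*sqrt(454) ≈ 21.307*I)
Z(o, I) = -9 + I*o + o*(-4 + o**2) (Z(o, I) = -9 + (I*o + (o + 0)*(o*o - 4)) = -9 + (I*o + o*(o**2 - 4)) = -9 + (I*o + o*(-4 + o**2)) = -9 + I*o + o*(-4 + o**2))
(Z(-17, K(2, 5)) + s)*751 = ((-9 + (-17)**3 - 4*(-17) + 2**4*(-17)) + I*sqrt(454))*751 = ((-9 - 4913 + 68 + 16*(-17)) + I*sqrt(454))*751 = ((-9 - 4913 + 68 - 272) + I*sqrt(454))*751 = (-5126 + I*sqrt(454))*751 = -3849626 + 751*I*sqrt(454)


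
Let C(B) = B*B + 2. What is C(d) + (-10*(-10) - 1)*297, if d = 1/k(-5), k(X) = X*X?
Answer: 18378126/625 ≈ 29405.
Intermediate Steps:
k(X) = X²
d = 1/25 (d = 1/((-5)²) = 1/25 ≈ 0.040000)
C(B) = 2 + B² (C(B) = B² + 2 = 2 + B²)
C(d) + (-10*(-10) - 1)*297 = (2 + (1/25)²) + (-10*(-10) - 1)*297 = (2 + 1/625) + (100 - 1)*297 = 1251/625 + 99*297 = 1251/625 + 29403 = 18378126/625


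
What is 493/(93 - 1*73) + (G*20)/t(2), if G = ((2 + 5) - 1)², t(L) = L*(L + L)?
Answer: 2293/20 ≈ 114.65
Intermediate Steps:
t(L) = 2*L² (t(L) = L*(2*L) = 2*L²)
G = 36 (G = (7 - 1)² = 6² = 36)
493/(93 - 1*73) + (G*20)/t(2) = 493/(93 - 1*73) + (36*20)/((2*2²)) = 493/(93 - 73) + 720/((2*4)) = 493/20 + 720/8 = 493*(1/20) + 720*(⅛) = 493/20 + 90 = 2293/20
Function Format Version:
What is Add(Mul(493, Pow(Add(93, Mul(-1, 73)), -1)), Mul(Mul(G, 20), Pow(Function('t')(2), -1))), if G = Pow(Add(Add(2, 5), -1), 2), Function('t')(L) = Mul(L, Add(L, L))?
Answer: Rational(2293, 20) ≈ 114.65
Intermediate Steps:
Function('t')(L) = Mul(2, Pow(L, 2)) (Function('t')(L) = Mul(L, Mul(2, L)) = Mul(2, Pow(L, 2)))
G = 36 (G = Pow(Add(7, -1), 2) = Pow(6, 2) = 36)
Add(Mul(493, Pow(Add(93, Mul(-1, 73)), -1)), Mul(Mul(G, 20), Pow(Function('t')(2), -1))) = Add(Mul(493, Pow(Add(93, Mul(-1, 73)), -1)), Mul(Mul(36, 20), Pow(Mul(2, Pow(2, 2)), -1))) = Add(Mul(493, Pow(Add(93, -73), -1)), Mul(720, Pow(Mul(2, 4), -1))) = Add(Mul(493, Pow(20, -1)), Mul(720, Pow(8, -1))) = Add(Mul(493, Rational(1, 20)), Mul(720, Rational(1, 8))) = Add(Rational(493, 20), 90) = Rational(2293, 20)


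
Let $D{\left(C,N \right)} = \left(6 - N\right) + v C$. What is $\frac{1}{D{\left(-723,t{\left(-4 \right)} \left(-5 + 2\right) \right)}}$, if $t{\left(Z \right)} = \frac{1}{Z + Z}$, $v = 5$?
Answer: $- \frac{8}{28875} \approx -0.00027706$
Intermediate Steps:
$t{\left(Z \right)} = \frac{1}{2 Z}$
$D{\left(C,N \right)} = 6 - N + 5 C$ ($D{\left(C,N \right)} = \left(6 - N\right) + 5 C = 6 - N + 5 C$)
$\frac{1}{D{\left(-723,t{\left(-4 \right)} \left(-5 + 2\right) \right)}} = \frac{1}{6 - \frac{1}{2 \left(-4\right)} \left(-5 + 2\right) + 5 \left(-723\right)} = \frac{1}{6 - \frac{1}{2} \left(- \frac{1}{4}\right) \left(-3\right) - 3615} = \frac{1}{6 - \left(- \frac{1}{8}\right) \left(-3\right) - 3615} = \frac{1}{6 - \frac{3}{8} - 3615} = \frac{1}{- \frac{28875}{8}} = - \frac{8}{28875}$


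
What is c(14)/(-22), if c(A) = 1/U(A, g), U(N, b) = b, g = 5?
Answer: -1/110 ≈ -0.0090909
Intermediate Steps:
c(A) = ⅕ (c(A) = 1/5 = ⅕)
c(14)/(-22) = (⅕)/(-22) = (⅕)*(-1/22) = -1/110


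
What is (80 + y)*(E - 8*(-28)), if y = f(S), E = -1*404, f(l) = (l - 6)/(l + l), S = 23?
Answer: -332730/23 ≈ -14467.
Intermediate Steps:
f(l) = (-6 + l)/(2*l) (f(l) = (-6 + l)/((2*l)) = (-6 + l)*(1/(2*l)) = (-6 + l)/(2*l))
E = -404
y = 17/46 (y = (½)*(-6 + 23)/23 = (½)*(1/23)*17 = 17/46 ≈ 0.36957)
(80 + y)*(E - 8*(-28)) = (80 + 17/46)*(-404 - 8*(-28)) = 3697*(-404 + 224)/46 = (3697/46)*(-180) = -332730/23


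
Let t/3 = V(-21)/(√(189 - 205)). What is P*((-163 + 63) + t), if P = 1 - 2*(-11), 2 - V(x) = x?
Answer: -2300 - 1587*I/4 ≈ -2300.0 - 396.75*I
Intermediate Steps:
V(x) = 2 - x
P = 23 (P = 1 + 22 = 23)
t = -69*I/4 (t = 3*((2 - 1*(-21))/(√(189 - 205))) = 3*((2 + 21)/(√(-16))) = 3*(23/((4*I))) = 3*(23*(-I/4)) = 3*(-23*I/4) = -69*I/4 ≈ -17.25*I)
P*((-163 + 63) + t) = 23*((-163 + 63) - 69*I/4) = 23*(-100 - 69*I/4) = -2300 - 1587*I/4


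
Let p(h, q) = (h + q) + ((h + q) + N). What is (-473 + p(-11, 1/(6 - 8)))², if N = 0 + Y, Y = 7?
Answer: 239121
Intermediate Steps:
N = 7 (N = 0 + 7 = 7)
p(h, q) = 7 + 2*h + 2*q (p(h, q) = (h + q) + ((h + q) + 7) = (h + q) + (7 + h + q) = 7 + 2*h + 2*q)
(-473 + p(-11, 1/(6 - 8)))² = (-473 + (7 + 2*(-11) + 2/(6 - 8)))² = (-473 + (7 - 22 + 2/(-2)))² = (-473 + (7 - 22 + 2*(-½)))² = (-473 + (7 - 22 - 1))² = (-473 - 16)² = (-489)² = 239121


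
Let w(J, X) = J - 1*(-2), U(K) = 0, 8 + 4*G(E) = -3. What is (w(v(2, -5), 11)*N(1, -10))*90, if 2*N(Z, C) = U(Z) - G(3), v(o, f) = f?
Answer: -1485/4 ≈ -371.25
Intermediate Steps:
G(E) = -11/4 (G(E) = -2 + (¼)*(-3) = -2 - ¾ = -11/4)
w(J, X) = 2 + J (w(J, X) = J + 2 = 2 + J)
N(Z, C) = 11/8 (N(Z, C) = (0 - 1*(-11/4))/2 = (0 + 11/4)/2 = (½)*(11/4) = 11/8)
(w(v(2, -5), 11)*N(1, -10))*90 = ((2 - 5)*(11/8))*90 = -3*11/8*90 = -33/8*90 = -1485/4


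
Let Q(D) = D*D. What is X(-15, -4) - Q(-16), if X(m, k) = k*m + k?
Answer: -200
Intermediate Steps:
X(m, k) = k + k*m
Q(D) = D²
X(-15, -4) - Q(-16) = -4*(1 - 15) - 1*(-16)² = -4*(-14) - 1*256 = 56 - 256 = -200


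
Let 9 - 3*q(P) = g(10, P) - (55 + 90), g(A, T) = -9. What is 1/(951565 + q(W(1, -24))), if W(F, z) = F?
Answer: 3/2854858 ≈ 1.0508e-6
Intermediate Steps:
q(P) = 163/3 (q(P) = 3 - (-9 - (55 + 90))/3 = 3 - (-9 - 1*145)/3 = 3 - (-9 - 145)/3 = 3 - ⅓*(-154) = 3 + 154/3 = 163/3)
1/(951565 + q(W(1, -24))) = 1/(951565 + 163/3) = 1/(2854858/3) = 3/2854858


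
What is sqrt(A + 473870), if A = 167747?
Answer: sqrt(641617) ≈ 801.01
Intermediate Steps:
sqrt(A + 473870) = sqrt(167747 + 473870) = sqrt(641617)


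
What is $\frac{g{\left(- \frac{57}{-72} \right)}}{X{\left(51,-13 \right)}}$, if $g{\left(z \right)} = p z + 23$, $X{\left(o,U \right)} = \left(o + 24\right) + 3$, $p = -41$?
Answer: $- \frac{227}{1872} \approx -0.12126$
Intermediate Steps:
$X{\left(o,U \right)} = 27 + o$ ($X{\left(o,U \right)} = \left(24 + o\right) + 3 = 27 + o$)
$g{\left(z \right)} = 23 - 41 z$ ($g{\left(z \right)} = - 41 z + 23 = 23 - 41 z$)
$\frac{g{\left(- \frac{57}{-72} \right)}}{X{\left(51,-13 \right)}} = \frac{23 - 41 \left(- \frac{57}{-72}\right)}{27 + 51} = \frac{23 - 41 \left(\left(-57\right) \left(- \frac{1}{72}\right)\right)}{78} = \left(23 - \frac{779}{24}\right) \frac{1}{78} = \left(- \frac{227}{24}\right) \frac{1}{78} = - \frac{227}{1872}$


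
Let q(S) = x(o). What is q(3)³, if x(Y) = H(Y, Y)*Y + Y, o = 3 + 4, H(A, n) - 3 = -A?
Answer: -9261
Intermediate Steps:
H(A, n) = 3 - A
o = 7
x(Y) = Y + Y*(3 - Y) (x(Y) = (3 - Y)*Y + Y = Y*(3 - Y) + Y = Y + Y*(3 - Y))
q(S) = -21 (q(S) = 7*(4 - 1*7) = 7*(4 - 7) = 7*(-3) = -21)
q(3)³ = (-21)³ = -9261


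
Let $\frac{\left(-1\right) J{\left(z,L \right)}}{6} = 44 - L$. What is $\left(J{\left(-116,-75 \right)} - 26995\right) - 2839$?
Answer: $-30548$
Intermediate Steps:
$J{\left(z,L \right)} = -264 + 6 L$ ($J{\left(z,L \right)} = - 6 \left(44 - L\right) = -264 + 6 L$)
$\left(J{\left(-116,-75 \right)} - 26995\right) - 2839 = \left(\left(-264 + 6 \left(-75\right)\right) - 26995\right) - 2839 = \left(\left(-264 - 450\right) - 26995\right) - 2839 = \left(-714 - 26995\right) - 2839 = -27709 - 2839 = -30548$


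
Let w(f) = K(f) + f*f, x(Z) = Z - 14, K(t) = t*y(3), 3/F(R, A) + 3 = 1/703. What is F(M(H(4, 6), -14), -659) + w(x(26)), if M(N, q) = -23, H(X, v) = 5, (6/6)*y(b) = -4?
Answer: 200259/2108 ≈ 95.000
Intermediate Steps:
y(b) = -4
F(R, A) = -2109/2108 (F(R, A) = 3/(-3 + 1/703) = 3/(-2108/703) = 3*(-703/2108) = -2109/2108)
K(t) = -4*t (K(t) = t*(-4) = -4*t)
x(Z) = -14 + Z
w(f) = f² - 4*f (w(f) = -4*f + f*f = -4*f + f² = f² - 4*f)
F(M(H(4, 6), -14), -659) + w(x(26)) = -2109/2108 + (-14 + 26)*(-4 + (-14 + 26)) = -2109/2108 + 12*(-4 + 12) = -2109/2108 + 12*8 = -2109/2108 + 96 = 200259/2108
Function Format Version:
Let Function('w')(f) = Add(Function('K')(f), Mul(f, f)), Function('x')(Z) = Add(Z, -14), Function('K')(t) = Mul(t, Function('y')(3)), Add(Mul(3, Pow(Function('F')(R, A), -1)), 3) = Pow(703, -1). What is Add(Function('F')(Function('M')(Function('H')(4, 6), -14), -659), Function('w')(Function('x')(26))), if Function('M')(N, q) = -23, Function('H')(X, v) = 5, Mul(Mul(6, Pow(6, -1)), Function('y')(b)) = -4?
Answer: Rational(200259, 2108) ≈ 95.000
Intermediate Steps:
Function('y')(b) = -4
Function('F')(R, A) = Rational(-2109, 2108) (Function('F')(R, A) = Mul(3, Pow(Add(-3, Pow(703, -1)), -1)) = Mul(3, Pow(Add(-3, Rational(1, 703)), -1)) = Mul(3, Pow(Rational(-2108, 703), -1)) = Mul(3, Rational(-703, 2108)) = Rational(-2109, 2108))
Function('K')(t) = Mul(-4, t) (Function('K')(t) = Mul(t, -4) = Mul(-4, t))
Function('x')(Z) = Add(-14, Z)
Function('w')(f) = Add(Pow(f, 2), Mul(-4, f)) (Function('w')(f) = Add(Mul(-4, f), Mul(f, f)) = Add(Mul(-4, f), Pow(f, 2)) = Add(Pow(f, 2), Mul(-4, f)))
Add(Function('F')(Function('M')(Function('H')(4, 6), -14), -659), Function('w')(Function('x')(26))) = Add(Rational(-2109, 2108), Mul(Add(-14, 26), Add(-4, Add(-14, 26)))) = Add(Rational(-2109, 2108), Mul(12, Add(-4, 12))) = Add(Rational(-2109, 2108), Mul(12, 8)) = Add(Rational(-2109, 2108), 96) = Rational(200259, 2108)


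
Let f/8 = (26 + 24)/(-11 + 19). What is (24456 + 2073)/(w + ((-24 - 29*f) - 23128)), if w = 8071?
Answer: -26529/16531 ≈ -1.6048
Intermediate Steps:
f = 50 (f = 8*((26 + 24)/(-11 + 19)) = 8*(50/8) = 8*(50*(1/8)) = 8*(25/4) = 50)
(24456 + 2073)/(w + ((-24 - 29*f) - 23128)) = (24456 + 2073)/(8071 + ((-24 - 29*50) - 23128)) = 26529/(8071 + ((-24 - 1450) - 23128)) = 26529/(8071 + (-1474 - 23128)) = 26529/(8071 - 24602) = 26529/(-16531) = 26529*(-1/16531) = -26529/16531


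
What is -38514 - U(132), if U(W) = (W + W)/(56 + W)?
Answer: -1810224/47 ≈ -38515.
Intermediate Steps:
U(W) = 2*W/(56 + W) (U(W) = (2*W)/(56 + W) = 2*W/(56 + W))
-38514 - U(132) = -38514 - 2*132/(56 + 132) = -38514 - 2*132/188 = -38514 - 1*66/47 = -38514 - 66/47 = -1810224/47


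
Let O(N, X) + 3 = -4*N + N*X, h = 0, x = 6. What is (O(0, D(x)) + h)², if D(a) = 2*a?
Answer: 9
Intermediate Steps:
O(N, X) = -3 - 4*N + N*X (O(N, X) = -3 + (-4*N + N*X) = -3 - 4*N + N*X)
(O(0, D(x)) + h)² = ((-3 - 4*0 + 0*(2*6)) + 0)² = ((-3 + 0 + 0*12) + 0)² = ((-3 + 0 + 0) + 0)² = (-3 + 0)² = (-3)² = 9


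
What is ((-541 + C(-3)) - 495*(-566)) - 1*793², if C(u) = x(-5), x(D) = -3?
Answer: -349223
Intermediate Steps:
C(u) = -3
((-541 + C(-3)) - 495*(-566)) - 1*793² = ((-541 - 3) - 495*(-566)) - 1*793² = (-544 + 280170) - 1*628849 = 279626 - 628849 = -349223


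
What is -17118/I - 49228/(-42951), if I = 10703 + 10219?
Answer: 154949/472461 ≈ 0.32796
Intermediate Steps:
I = 20922
-17118/I - 49228/(-42951) = -17118/20922 - 49228/(-42951) = -17118*1/20922 - 49228*(-1/42951) = -9/11 + 49228/42951 = 154949/472461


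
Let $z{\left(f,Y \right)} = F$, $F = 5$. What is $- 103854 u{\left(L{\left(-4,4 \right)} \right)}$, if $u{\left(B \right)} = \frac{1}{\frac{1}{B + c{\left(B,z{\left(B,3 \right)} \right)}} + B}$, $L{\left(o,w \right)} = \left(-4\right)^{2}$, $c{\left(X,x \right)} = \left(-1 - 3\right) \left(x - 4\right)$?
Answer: $- \frac{1246248}{193} \approx -6457.2$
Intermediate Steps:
$z{\left(f,Y \right)} = 5$
$c{\left(X,x \right)} = 16 - 4 x$ ($c{\left(X,x \right)} = - 4 \left(-4 + x\right) = 16 - 4 x$)
$L{\left(o,w \right)} = 16$
$u{\left(B \right)} = \frac{1}{B + \frac{1}{-4 + B}}$ ($u{\left(B \right)} = \frac{1}{\frac{1}{B + \left(16 - 20\right)} + B} = \frac{1}{\frac{1}{B - 4} + B} = \frac{1}{\frac{1}{-4 + B} + B} = \frac{1}{B + \frac{1}{-4 + B}}$)
$- 103854 u{\left(L{\left(-4,4 \right)} \right)} = - 103854 \frac{-4 + 16}{1 + 16^{2} - 64} = - 103854 \frac{1}{1 + 256 - 64} \cdot 12 = - 103854 \cdot \frac{1}{193} \cdot 12 = \left(-103854\right) \frac{12}{193} = - \frac{1246248}{193}$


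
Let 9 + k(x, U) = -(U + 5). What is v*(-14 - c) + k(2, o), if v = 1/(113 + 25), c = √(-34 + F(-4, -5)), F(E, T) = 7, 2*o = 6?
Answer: -1180/69 - I*√3/46 ≈ -17.101 - 0.037653*I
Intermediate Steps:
o = 3 (o = (½)*6 = 3)
c = 3*I*√3 (c = √(-34 + 7) = √(-27) = 3*I*√3 ≈ 5.1962*I)
v = 1/138 ≈ 0.0072464
k(x, U) = -14 - U (k(x, U) = -9 - (U + 5) = -9 - (5 + U) = -9 + (-5 - U) = -14 - U)
v*(-14 - c) + k(2, o) = (-14 - 3*I*√3)/138 + (-14 - 1*3) = (-14 - 3*I*√3)/138 + (-14 - 3) = (-7/69 - I*√3/46) - 17 = -1180/69 - I*√3/46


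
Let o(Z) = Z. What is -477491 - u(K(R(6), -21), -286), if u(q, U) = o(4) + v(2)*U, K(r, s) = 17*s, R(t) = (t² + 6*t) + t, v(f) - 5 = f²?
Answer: -474921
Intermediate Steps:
v(f) = 5 + f²
R(t) = t² + 7*t
u(q, U) = 4 + 9*U (u(q, U) = 4 + (5 + 2²)*U = 4 + (5 + 4)*U = 4 + 9*U)
-477491 - u(K(R(6), -21), -286) = -477491 - (4 + 9*(-286)) = -477491 - (4 - 2574) = -477491 - 1*(-2570) = -477491 + 2570 = -474921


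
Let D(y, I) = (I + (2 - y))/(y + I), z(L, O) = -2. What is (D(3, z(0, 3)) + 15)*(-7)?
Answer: -84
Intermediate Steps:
D(y, I) = (2 + I - y)/(I + y)
(D(3, z(0, 3)) + 15)*(-7) = ((2 - 2 - 1*3)/(-2 + 3) + 15)*(-7) = ((2 - 2 - 3)/1 + 15)*(-7) = (1*(-3) + 15)*(-7) = (-3 + 15)*(-7) = 12*(-7) = -84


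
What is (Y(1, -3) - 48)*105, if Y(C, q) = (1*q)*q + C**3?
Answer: -3990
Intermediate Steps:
Y(C, q) = C**3 + q**2 (Y(C, q) = q*q + C**3 = q**2 + C**3 = C**3 + q**2)
(Y(1, -3) - 48)*105 = ((1**3 + (-3)**2) - 48)*105 = ((1 + 9) - 48)*105 = (10 - 48)*105 = -38*105 = -3990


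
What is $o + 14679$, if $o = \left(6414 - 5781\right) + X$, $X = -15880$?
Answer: $-568$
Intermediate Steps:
$o = -15247$ ($o = \left(6414 - 5781\right) - 15880 = 633 - 15880 = -15247$)
$o + 14679 = -15247 + 14679 = -568$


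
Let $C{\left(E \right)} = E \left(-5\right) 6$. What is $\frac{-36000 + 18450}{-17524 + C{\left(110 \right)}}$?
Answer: $\frac{8775}{10412} \approx 0.84278$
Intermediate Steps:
$C{\left(E \right)} = - 30 E$ ($C{\left(E \right)} = - 5 E 6 = - 30 E$)
$\frac{-36000 + 18450}{-17524 + C{\left(110 \right)}} = \frac{-36000 + 18450}{-17524 - 3300} = - \frac{17550}{-17524 - 3300} = - \frac{17550}{-20824} = \left(-17550\right) \left(- \frac{1}{20824}\right) = \frac{8775}{10412}$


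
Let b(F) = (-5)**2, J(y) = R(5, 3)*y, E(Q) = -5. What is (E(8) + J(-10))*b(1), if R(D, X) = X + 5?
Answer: -2125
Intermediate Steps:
R(D, X) = 5 + X
J(y) = 8*y (J(y) = (5 + 3)*y = 8*y)
b(F) = 25
(E(8) + J(-10))*b(1) = (-5 + 8*(-10))*25 = (-5 - 80)*25 = -85*25 = -2125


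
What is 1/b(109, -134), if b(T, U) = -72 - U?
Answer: 1/62 ≈ 0.016129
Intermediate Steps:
1/b(109, -134) = 1/(-72 - 1*(-134)) = 1/(-72 + 134) = 1/62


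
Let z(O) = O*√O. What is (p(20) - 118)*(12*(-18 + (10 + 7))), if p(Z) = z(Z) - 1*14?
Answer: 1584 - 480*√5 ≈ 510.69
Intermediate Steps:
z(O) = O^(3/2)
p(Z) = -14 + Z^(3/2) (p(Z) = Z^(3/2) - 1*14 = Z^(3/2) - 14 = -14 + Z^(3/2))
(p(20) - 118)*(12*(-18 + (10 + 7))) = ((-14 + 20^(3/2)) - 118)*(12*(-18 + (10 + 7))) = ((-14 + 40*√5) - 118)*(12*(-18 + 17)) = (-132 + 40*√5)*(12*(-1)) = (-132 + 40*√5)*(-12) = 1584 - 480*√5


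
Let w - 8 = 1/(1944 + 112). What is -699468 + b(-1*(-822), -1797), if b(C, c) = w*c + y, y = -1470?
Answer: -1470687381/2056 ≈ -7.1532e+5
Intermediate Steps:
w = 16449/2056 (w = 8 + 1/(1944 + 112) = 8 + 1/2056 = 16449/2056 ≈ 8.0005)
b(C, c) = -1470 + 16449*c/2056 (b(C, c) = 16449*c/2056 - 1470 = -1470 + 16449*c/2056)
-699468 + b(-1*(-822), -1797) = -699468 + (-1470 + (16449/2056)*(-1797)) = -699468 + (-1470 - 29558853/2056) = -699468 - 32581173/2056 = -1470687381/2056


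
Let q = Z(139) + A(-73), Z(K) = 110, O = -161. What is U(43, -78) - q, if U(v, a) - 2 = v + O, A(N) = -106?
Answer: -120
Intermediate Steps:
U(v, a) = -159 + v (U(v, a) = 2 + (v - 161) = 2 + (-161 + v) = -159 + v)
q = 4 (q = 110 - 106 = 4)
U(43, -78) - q = (-159 + 43) - 1*4 = -116 - 4 = -120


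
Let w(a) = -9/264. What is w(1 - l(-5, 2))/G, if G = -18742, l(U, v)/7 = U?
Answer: 3/1649296 ≈ 1.8190e-6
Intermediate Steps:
l(U, v) = 7*U
w(a) = -3/88 (w(a) = -9*1/264 = -3/88)
w(1 - l(-5, 2))/G = -3/88/(-18742) = -3/88*(-1/18742) = 3/1649296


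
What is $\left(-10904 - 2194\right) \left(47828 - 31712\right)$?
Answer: $-211087368$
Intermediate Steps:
$\left(-10904 - 2194\right) \left(47828 - 31712\right) = \left(-13098\right) 16116 = -211087368$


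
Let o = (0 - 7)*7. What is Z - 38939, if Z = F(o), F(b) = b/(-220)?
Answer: -8566531/220 ≈ -38939.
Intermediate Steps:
o = -49 (o = -7*7 = -49)
F(b) = -b/220 (F(b) = b*(-1/220) = -b/220)
Z = 49/220 (Z = -1/220*(-49) = 49/220 ≈ 0.22273)
Z - 38939 = 49/220 - 38939 = -8566531/220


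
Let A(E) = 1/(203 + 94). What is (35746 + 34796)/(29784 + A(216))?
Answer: 20950974/8845849 ≈ 2.3685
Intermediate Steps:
A(E) = 1/297
(35746 + 34796)/(29784 + A(216)) = (35746 + 34796)/(29784 + 1/297) = 70542/(8845849/297) = 70542*(297/8845849) = 20950974/8845849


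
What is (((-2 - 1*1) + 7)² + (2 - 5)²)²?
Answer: 625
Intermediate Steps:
(((-2 - 1*1) + 7)² + (2 - 5)²)² = (((-2 - 1) + 7)² + (-3)²)² = ((-3 + 7)² + 9)² = (4² + 9)² = (16 + 9)² = 25² = 625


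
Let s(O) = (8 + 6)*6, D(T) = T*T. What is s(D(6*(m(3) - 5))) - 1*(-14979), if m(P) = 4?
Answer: 15063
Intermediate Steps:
D(T) = T²
s(O) = 84 (s(O) = 14*6 = 84)
s(D(6*(m(3) - 5))) - 1*(-14979) = 84 - 1*(-14979) = 84 + 14979 = 15063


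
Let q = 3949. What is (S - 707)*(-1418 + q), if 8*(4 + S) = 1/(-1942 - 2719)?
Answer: -67101287339/37288 ≈ -1.7995e+6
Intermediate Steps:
S = -149153/37288 (S = -4 + 1/(8*(-1942 - 2719)) = -4 + (⅛)/(-4661) = -4 + (⅛)*(-1/4661) = -4 - 1/37288 = -149153/37288 ≈ -4.0000)
(S - 707)*(-1418 + q) = (-149153/37288 - 707)*(-1418 + 3949) = -26511769/37288*2531 = -67101287339/37288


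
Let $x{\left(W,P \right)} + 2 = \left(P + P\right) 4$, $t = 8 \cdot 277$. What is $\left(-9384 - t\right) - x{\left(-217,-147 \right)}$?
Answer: $-10422$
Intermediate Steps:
$t = 2216$
$x{\left(W,P \right)} = -2 + 8 P$ ($x{\left(W,P \right)} = -2 + \left(P + P\right) 4 = -2 + 2 P 4 = -2 + 8 P$)
$\left(-9384 - t\right) - x{\left(-217,-147 \right)} = \left(-9384 - 2216\right) - \left(-2 + 8 \left(-147\right)\right) = \left(-9384 - 2216\right) - \left(-2 - 1176\right) = -11600 - -1178 = -11600 + 1178 = -10422$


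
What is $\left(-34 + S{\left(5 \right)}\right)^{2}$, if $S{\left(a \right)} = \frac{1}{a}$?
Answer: $\frac{28561}{25} \approx 1142.4$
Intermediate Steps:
$\left(-34 + S{\left(5 \right)}\right)^{2} = \left(-34 + \frac{1}{5}\right)^{2} = \left(- \frac{169}{5}\right)^{2} = \frac{28561}{25}$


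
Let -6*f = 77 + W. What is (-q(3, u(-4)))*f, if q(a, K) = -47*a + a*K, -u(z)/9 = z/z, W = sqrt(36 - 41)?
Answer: -2156 - 28*I*sqrt(5) ≈ -2156.0 - 62.61*I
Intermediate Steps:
W = I*sqrt(5) (W = sqrt(-5) = I*sqrt(5) ≈ 2.2361*I)
u(z) = -9 (u(z) = -9*z/z = -9*1 = -9)
q(a, K) = -47*a + K*a
f = -77/6 - I*sqrt(5)/6 (f = -(77 + I*sqrt(5))/6 = -77/6 - I*sqrt(5)/6 ≈ -12.833 - 0.37268*I)
(-q(3, u(-4)))*f = (-3*(-47 - 9))*(-77/6 - I*sqrt(5)/6) = (-3*(-56))*(-77/6 - I*sqrt(5)/6) = (-1*(-168))*(-77/6 - I*sqrt(5)/6) = 168*(-77/6 - I*sqrt(5)/6) = -2156 - 28*I*sqrt(5)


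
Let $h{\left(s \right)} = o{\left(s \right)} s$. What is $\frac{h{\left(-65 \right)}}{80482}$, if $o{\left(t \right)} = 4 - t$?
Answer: $- \frac{4485}{80482} \approx -0.055727$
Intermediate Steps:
$h{\left(s \right)} = s \left(4 - s\right)$ ($h{\left(s \right)} = \left(4 - s\right) s = s \left(4 - s\right)$)
$\frac{h{\left(-65 \right)}}{80482} = \frac{\left(-65\right) \left(4 - -65\right)}{80482} = - 65 \left(4 + 65\right) \frac{1}{80482} = \left(-65\right) 69 \cdot \frac{1}{80482} = \left(-4485\right) \frac{1}{80482} = - \frac{4485}{80482}$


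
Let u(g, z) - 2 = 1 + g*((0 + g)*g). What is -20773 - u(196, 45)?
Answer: -7550312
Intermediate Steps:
u(g, z) = 3 + g³ (u(g, z) = 2 + (1 + g*((0 + g)*g)) = 2 + (1 + g*(g*g)) = 2 + (1 + g*g²) = 2 + (1 + g³) = 3 + g³)
-20773 - u(196, 45) = -20773 - (3 + 196³) = -20773 - (3 + 7529536) = -20773 - 1*7529539 = -20773 - 7529539 = -7550312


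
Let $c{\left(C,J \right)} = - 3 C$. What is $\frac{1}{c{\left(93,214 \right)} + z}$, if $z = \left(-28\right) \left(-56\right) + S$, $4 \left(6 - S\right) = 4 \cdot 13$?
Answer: $\frac{1}{1282} \approx 0.00078003$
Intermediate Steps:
$S = -7$ ($S = 6 - \frac{4 \cdot 13}{4} = 6 - 13 = -7$)
$z = 1561$ ($z = \left(-28\right) \left(-56\right) - 7 = 1568 - 7 = 1561$)
$\frac{1}{c{\left(93,214 \right)} + z} = \frac{1}{\left(-3\right) 93 + 1561} = \frac{1}{-279 + 1561} = \frac{1}{1282}$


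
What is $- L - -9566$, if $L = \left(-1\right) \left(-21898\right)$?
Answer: $-12332$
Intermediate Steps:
$L = 21898$
$- L - -9566 = \left(-1\right) 21898 - -9566 = -21898 + 9566 = -12332$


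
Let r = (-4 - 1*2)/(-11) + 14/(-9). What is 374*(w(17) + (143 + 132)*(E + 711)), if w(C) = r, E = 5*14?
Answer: 722929250/9 ≈ 8.0326e+7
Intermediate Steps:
r = -100/99 (r = (-4 - 2)*(-1/11) + 14*(-1/9) = -6*(-1/11) - 14/9 = 6/11 - 14/9 = -100/99 ≈ -1.0101)
E = 70
w(C) = -100/99
374*(w(17) + (143 + 132)*(E + 711)) = 374*(-100/99 + (143 + 132)*(70 + 711)) = 374*(-100/99 + 275*781) = 374*(-100/99 + 214775) = 374*(21262625/99) = 722929250/9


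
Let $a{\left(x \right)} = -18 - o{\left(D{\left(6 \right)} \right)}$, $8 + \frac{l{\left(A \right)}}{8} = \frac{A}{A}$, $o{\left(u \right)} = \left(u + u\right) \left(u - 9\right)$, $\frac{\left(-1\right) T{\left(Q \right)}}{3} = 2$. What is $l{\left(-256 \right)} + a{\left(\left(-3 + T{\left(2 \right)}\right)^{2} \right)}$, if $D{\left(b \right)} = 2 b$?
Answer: $-146$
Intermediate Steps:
$T{\left(Q \right)} = -6$ ($T{\left(Q \right)} = \left(-3\right) 2 = -6$)
$o{\left(u \right)} = 2 u \left(-9 + u\right)$
$l{\left(A \right)} = -56$ ($l{\left(A \right)} = -64 + 8 \frac{A}{A} = -64 + 8 \cdot 1 = -64 + 8 = -56$)
$a{\left(x \right)} = -90$ ($a{\left(x \right)} = -18 - 2 \cdot 2 \cdot 6 \left(-9 + 2 \cdot 6\right) = -18 - 2 \cdot 12 \left(-9 + 12\right) = -18 - 2 \cdot 12 \cdot 3 = -18 - 72 = -90$)
$l{\left(-256 \right)} + a{\left(\left(-3 + T{\left(2 \right)}\right)^{2} \right)} = -56 - 90 = -146$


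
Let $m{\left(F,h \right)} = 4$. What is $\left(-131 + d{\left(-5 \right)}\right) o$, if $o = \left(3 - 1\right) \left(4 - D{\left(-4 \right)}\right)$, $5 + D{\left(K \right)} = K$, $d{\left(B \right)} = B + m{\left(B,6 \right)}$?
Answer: $-3432$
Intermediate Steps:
$d{\left(B \right)} = 4 + B$ ($d{\left(B \right)} = B + 4 = 4 + B$)
$D{\left(K \right)} = -5 + K$
$o = 26$ ($o = \left(3 - 1\right) \left(4 - \left(-5 - 4\right)\right) = 2 \left(4 - -9\right) = 2 \left(4 + 9\right) = 2 \cdot 13 = 26$)
$\left(-131 + d{\left(-5 \right)}\right) o = \left(-131 + \left(4 - 5\right)\right) 26 = \left(-131 - 1\right) 26 = \left(-132\right) 26 = -3432$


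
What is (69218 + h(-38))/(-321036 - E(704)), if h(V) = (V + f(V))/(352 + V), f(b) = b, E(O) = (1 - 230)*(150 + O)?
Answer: -5433594/9849395 ≈ -0.55167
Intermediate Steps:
E(O) = -34350 - 229*O (E(O) = -229*(150 + O) = -34350 - 229*O)
h(V) = 2*V/(352 + V) (h(V) = (V + V)/(352 + V) = (2*V)/(352 + V) = 2*V/(352 + V))
(69218 + h(-38))/(-321036 - E(704)) = (69218 + 2*(-38)/(352 - 38))/(-321036 - (-34350 - 229*704)) = (69218 + 2*(-38)/314)/(-321036 - (-34350 - 161216)) = (69218 + 2*(-38)*(1/314))/(-321036 - 1*(-195566)) = (69218 - 38/157)/(-321036 + 195566) = (10867188/157)/(-125470) = (10867188/157)*(-1/125470) = -5433594/9849395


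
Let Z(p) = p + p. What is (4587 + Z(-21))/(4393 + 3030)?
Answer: 4545/7423 ≈ 0.61229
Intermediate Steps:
Z(p) = 2*p
(4587 + Z(-21))/(4393 + 3030) = (4587 + 2*(-21))/(4393 + 3030) = (4587 - 42)/7423 = 4545*(1/7423) = 4545/7423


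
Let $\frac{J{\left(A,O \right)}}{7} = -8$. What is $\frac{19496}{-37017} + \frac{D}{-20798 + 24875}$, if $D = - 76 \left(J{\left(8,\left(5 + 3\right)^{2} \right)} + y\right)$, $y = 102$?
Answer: $- \frac{7736912}{5589567} \approx -1.3842$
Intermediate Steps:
$J{\left(A,O \right)} = -56$ ($J{\left(A,O \right)} = 7 \left(-8\right) = -56$)
$D = -3496$ ($D = - 76 \left(-56 + 102\right) = \left(-76\right) 46 = -3496$)
$\frac{19496}{-37017} + \frac{D}{-20798 + 24875} = \frac{19496}{-37017} - \frac{3496}{-20798 + 24875} = 19496 \left(- \frac{1}{37017}\right) - \frac{3496}{4077} = - \frac{19496}{37017} - \frac{3496}{4077} = - \frac{7736912}{5589567}$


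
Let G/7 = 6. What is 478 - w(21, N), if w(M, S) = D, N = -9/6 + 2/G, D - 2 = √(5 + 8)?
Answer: 476 - √13 ≈ 472.39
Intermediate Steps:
G = 42 (G = 7*6 = 42)
D = 2 + √13 (D = 2 + √(5 + 8) = 2 + √13 ≈ 5.6056)
N = -61/42 (N = -9/6 + 2/42 = -9*⅙ + 2*(1/42) = -3/2 + 1/21 = -61/42 ≈ -1.4524)
w(M, S) = 2 + √13
478 - w(21, N) = 478 - (2 + √13) = 478 + (-2 - √13) = 476 - √13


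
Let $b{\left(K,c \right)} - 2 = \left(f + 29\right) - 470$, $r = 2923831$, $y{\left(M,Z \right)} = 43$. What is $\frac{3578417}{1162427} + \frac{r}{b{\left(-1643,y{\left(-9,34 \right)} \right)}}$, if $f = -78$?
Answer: $- \frac{3396890056248}{600974759} \approx -5652.3$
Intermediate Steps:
$b{\left(K,c \right)} = -517$ ($b{\left(K,c \right)} = 2 + \left(\left(-78 + 29\right) - 470\right) = 2 - 519 = -517$)
$\frac{3578417}{1162427} + \frac{r}{b{\left(-1643,y{\left(-9,34 \right)} \right)}} = \frac{3578417}{1162427} + \frac{2923831}{-517} = 3578417 \cdot \frac{1}{1162427} + 2923831 \left(- \frac{1}{517}\right) = \frac{3578417}{1162427} - \frac{2923831}{517} = - \frac{3396890056248}{600974759}$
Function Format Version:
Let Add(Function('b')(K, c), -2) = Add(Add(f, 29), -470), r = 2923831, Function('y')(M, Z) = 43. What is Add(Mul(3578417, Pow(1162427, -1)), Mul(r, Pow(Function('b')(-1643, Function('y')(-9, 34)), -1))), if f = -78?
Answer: Rational(-3396890056248, 600974759) ≈ -5652.3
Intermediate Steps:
Function('b')(K, c) = -517 (Function('b')(K, c) = Add(2, Add(Add(-78, 29), -470)) = Add(2, Add(-49, -470)) = Add(2, -519) = -517)
Add(Mul(3578417, Pow(1162427, -1)), Mul(r, Pow(Function('b')(-1643, Function('y')(-9, 34)), -1))) = Add(Mul(3578417, Pow(1162427, -1)), Mul(2923831, Pow(-517, -1))) = Add(Mul(3578417, Rational(1, 1162427)), Mul(2923831, Rational(-1, 517))) = Add(Rational(3578417, 1162427), Rational(-2923831, 517)) = Rational(-3396890056248, 600974759)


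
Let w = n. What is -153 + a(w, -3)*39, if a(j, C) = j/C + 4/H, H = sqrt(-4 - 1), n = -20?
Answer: 107 - 156*I*sqrt(5)/5 ≈ 107.0 - 69.765*I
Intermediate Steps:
H = I*sqrt(5) (H = sqrt(-5) = I*sqrt(5) ≈ 2.2361*I)
w = -20
a(j, C) = j/C - 4*I*sqrt(5)/5 (a(j, C) = j/C + 4/((I*sqrt(5))) = j/C + 4*(-I*sqrt(5)/5) = j/C - 4*I*sqrt(5)/5)
-153 + a(w, -3)*39 = -153 + (-20/(-3) - 4*I*sqrt(5)/5)*39 = -153 + (-20*(-1/3) - 4*I*sqrt(5)/5)*39 = -153 + (20/3 - 4*I*sqrt(5)/5)*39 = -153 + (260 - 156*I*sqrt(5)/5) = 107 - 156*I*sqrt(5)/5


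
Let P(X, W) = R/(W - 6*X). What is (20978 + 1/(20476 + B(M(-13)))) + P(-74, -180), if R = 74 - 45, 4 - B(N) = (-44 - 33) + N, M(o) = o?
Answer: 5178236647/246840 ≈ 20978.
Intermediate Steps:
B(N) = 81 - N (B(N) = 4 - ((-44 - 33) + N) = 4 - (-77 + N) = 4 + (77 - N) = 81 - N)
R = 29
P(X, W) = 29/(W - 6*X)
(20978 + 1/(20476 + B(M(-13)))) + P(-74, -180) = (20978 + 1/(20476 + (81 - 1*(-13)))) + 29/(-180 - 6*(-74)) = (20978 + 1/(20476 + (81 + 13))) + 29/(-180 + 444) = (20978 + 1/(20476 + 94)) + 29/264 = (20978 + 1/20570) + 29*(1/264) = (20978 + 1/20570) + 29/264 = 431517461/20570 + 29/264 = 5178236647/246840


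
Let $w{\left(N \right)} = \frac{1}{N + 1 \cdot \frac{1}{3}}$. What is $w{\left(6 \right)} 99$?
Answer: $\frac{297}{19} \approx 15.632$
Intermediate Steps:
$w{\left(N \right)} = \frac{1}{\frac{1}{3} + N}$ ($w{\left(N \right)} = \frac{1}{N + 1 \cdot \frac{1}{3}} = \frac{1}{N + \frac{1}{3}} = \frac{1}{\frac{1}{3} + N}$)
$w{\left(6 \right)} 99 = \frac{3}{1 + 3 \cdot 6} \cdot 99 = \frac{3}{1 + 18} \cdot 99 = \frac{3}{19} \cdot 99 = \frac{297}{19}$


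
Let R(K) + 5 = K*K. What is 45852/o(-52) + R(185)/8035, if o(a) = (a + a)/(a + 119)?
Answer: -1234031803/41782 ≈ -29535.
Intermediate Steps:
R(K) = -5 + K² (R(K) = -5 + K*K = -5 + K²)
o(a) = 2*a/(119 + a) (o(a) = (2*a)/(119 + a) = 2*a/(119 + a))
45852/o(-52) + R(185)/8035 = 45852/((2*(-52)/(119 - 52))) + (-5 + 185²)/8035 = 45852/((2*(-52)/67)) + (-5 + 34225)*(1/8035) = 45852/((2*(-52)*(1/67))) + 34220*(1/8035) = 45852/(-104/67) + 6844/1607 = 45852*(-67/104) + 6844/1607 = -768021/26 + 6844/1607 = -1234031803/41782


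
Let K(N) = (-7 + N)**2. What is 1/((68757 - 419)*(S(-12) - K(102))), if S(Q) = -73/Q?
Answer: -6/3698008363 ≈ -1.6225e-9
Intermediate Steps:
1/((68757 - 419)*(S(-12) - K(102))) = 1/((68757 - 419)*(-73/(-12) - (-7 + 102)**2)) = 1/(68338*(-73*(-1/12) - 1*95**2)) = 1/(68338*(73/12 - 1*9025)) = 1/(68338*(73/12 - 9025)) = 1/(68338*(-108227/12)) = (1/68338)*(-12/108227) = -6/3698008363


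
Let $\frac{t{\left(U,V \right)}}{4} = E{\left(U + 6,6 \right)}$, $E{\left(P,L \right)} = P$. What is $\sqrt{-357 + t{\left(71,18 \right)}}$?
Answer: $7 i \approx 7.0 i$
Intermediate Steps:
$t{\left(U,V \right)} = 24 + 4 U$ ($t{\left(U,V \right)} = 4 \left(U + 6\right) = 4 \left(6 + U\right) = 24 + 4 U$)
$\sqrt{-357 + t{\left(71,18 \right)}} = \sqrt{-357 + \left(24 + 4 \cdot 71\right)} = \sqrt{-357 + \left(24 + 284\right)} = \sqrt{-357 + 308} = \sqrt{-49} = 7 i$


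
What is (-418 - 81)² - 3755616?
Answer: -3506615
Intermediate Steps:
(-418 - 81)² - 3755616 = (-499)² - 3755616 = 249001 - 3755616 = -3506615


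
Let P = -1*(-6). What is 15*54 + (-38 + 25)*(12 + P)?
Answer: 576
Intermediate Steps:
P = 6
15*54 + (-38 + 25)*(12 + P) = 15*54 + (-38 + 25)*(12 + 6) = 810 - 13*18 = 810 - 234 = 576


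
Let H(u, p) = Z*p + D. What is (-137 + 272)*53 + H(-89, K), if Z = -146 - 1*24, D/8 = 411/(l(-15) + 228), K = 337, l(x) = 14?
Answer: -6064691/121 ≈ -50121.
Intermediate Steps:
D = 1644/121 (D = 8*(411/(14 + 228)) = 8*(411/242) = 1644/121 ≈ 13.587)
Z = -170 (Z = -146 - 24 = -170)
H(u, p) = 1644/121 - 170*p (H(u, p) = -170*p + 1644/121 = 1644/121 - 170*p)
(-137 + 272)*53 + H(-89, K) = (-137 + 272)*53 + (1644/121 - 170*337) = 135*53 + (1644/121 - 57290) = 7155 - 6930446/121 = -6064691/121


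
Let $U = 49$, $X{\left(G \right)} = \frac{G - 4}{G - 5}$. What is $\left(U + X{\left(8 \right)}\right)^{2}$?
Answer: $\frac{22801}{9} \approx 2533.4$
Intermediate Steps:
$X{\left(G \right)} = \frac{-4 + G}{-5 + G}$
$\left(U + X{\left(8 \right)}\right)^{2} = \left(49 + \frac{-4 + 8}{-5 + 8}\right)^{2} = \left(49 + \frac{1}{3} \cdot 4\right)^{2} = \left(49 + \frac{4}{3}\right)^{2} = \left(\frac{151}{3}\right)^{2} = \frac{22801}{9}$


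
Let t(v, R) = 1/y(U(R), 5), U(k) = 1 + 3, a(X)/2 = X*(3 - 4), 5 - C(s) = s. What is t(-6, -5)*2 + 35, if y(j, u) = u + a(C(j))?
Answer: 107/3 ≈ 35.667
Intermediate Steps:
C(s) = 5 - s
a(X) = -2*X (a(X) = 2*(X*(3 - 4)) = 2*(X*(-1)) = 2*(-X) = -2*X)
U(k) = 4
y(j, u) = -10 + u + 2*j (y(j, u) = u - 2*(5 - j) = u + (-10 + 2*j) = -10 + u + 2*j)
t(v, R) = 1/3 (t(v, R) = 1/(-10 + 5 + 2*4) = 1/(-10 + 5 + 8) = 1/3)
t(-6, -5)*2 + 35 = (1/3)*2 + 35 = 2/3 + 35 = 107/3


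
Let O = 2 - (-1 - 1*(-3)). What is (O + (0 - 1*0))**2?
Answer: 0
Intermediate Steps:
O = 0 (O = 2 - (-1 + 3) = 2 - 1*2 = 2 - 2 = 0)
(O + (0 - 1*0))**2 = (0 + (0 - 1*0))**2 = (0 + (0 + 0))**2 = (0 + 0)**2 = 0**2 = 0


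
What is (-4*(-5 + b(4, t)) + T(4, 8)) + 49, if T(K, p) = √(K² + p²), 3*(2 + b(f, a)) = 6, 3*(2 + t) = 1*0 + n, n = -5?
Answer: 69 + 4*√5 ≈ 77.944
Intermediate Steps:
t = -11/3 (t = -2 + (1*0 - 5)/3 = -2 + (0 - 5)/3 = -2 + (⅓)*(-5) = -2 - 5/3 = -11/3 ≈ -3.6667)
b(f, a) = 0 (b(f, a) = -2 + (⅓)*6 = -2 + 2 = 0)
(-4*(-5 + b(4, t)) + T(4, 8)) + 49 = (-4*(-5 + 0) + √(4² + 8²)) + 49 = (-4*(-5) + √(16 + 64)) + 49 = (20 + √80) + 49 = (20 + 4*√5) + 49 = 69 + 4*√5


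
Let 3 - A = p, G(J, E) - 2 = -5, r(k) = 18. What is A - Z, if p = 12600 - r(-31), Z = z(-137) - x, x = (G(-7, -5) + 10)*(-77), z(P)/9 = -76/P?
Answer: -1797850/137 ≈ -13123.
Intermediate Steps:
z(P) = -684/P (z(P) = 9*(-76/P) = -684/P)
G(J, E) = -3 (G(J, E) = 2 - 5 = -3)
x = -539 (x = (-3 + 10)*(-77) = 7*(-77) = -539)
Z = 74527/137 (Z = -684/(-137) - 1*(-539) = -684*(-1/137) + 539 = 684/137 + 539 = 74527/137 ≈ 543.99)
p = 12582 (p = 12600 - 1*18 = 12600 - 18 = 12582)
A = -12579 (A = 3 - 1*12582 = 3 - 12582 = -12579)
A - Z = -12579 - 1*74527/137 = -12579 - 74527/137 = -1797850/137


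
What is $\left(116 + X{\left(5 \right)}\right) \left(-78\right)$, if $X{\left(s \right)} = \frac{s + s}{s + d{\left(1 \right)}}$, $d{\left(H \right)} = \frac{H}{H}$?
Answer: $-9178$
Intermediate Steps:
$d{\left(H \right)} = 1$
$X{\left(s \right)} = \frac{2 s}{1 + s}$ ($X{\left(s \right)} = \frac{s + s}{s + 1} = \frac{2 s}{1 + s}$)
$\left(116 + X{\left(5 \right)}\right) \left(-78\right) = \left(116 + 2 \cdot 5 \frac{1}{1 + 5}\right) \left(-78\right) = \left(116 + 2 \cdot 5 \cdot \frac{1}{6}\right) \left(-78\right) = \left(116 + \frac{5}{3}\right) \left(-78\right) = \frac{353}{3} \left(-78\right) = -9178$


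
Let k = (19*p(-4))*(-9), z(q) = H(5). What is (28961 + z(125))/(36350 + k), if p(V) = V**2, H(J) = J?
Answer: 2069/2401 ≈ 0.86172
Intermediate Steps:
z(q) = 5
k = -2736 (k = (19*(-4)**2)*(-9) = (19*16)*(-9) = 304*(-9) = -2736)
(28961 + z(125))/(36350 + k) = (28961 + 5)/(36350 - 2736) = 28966/33614 = 28966*(1/33614) = 2069/2401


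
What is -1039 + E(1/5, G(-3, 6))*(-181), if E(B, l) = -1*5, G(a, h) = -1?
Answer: -134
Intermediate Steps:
E(B, l) = -5
-1039 + E(1/5, G(-3, 6))*(-181) = -1039 - 5*(-181) = -1039 + 905 = -134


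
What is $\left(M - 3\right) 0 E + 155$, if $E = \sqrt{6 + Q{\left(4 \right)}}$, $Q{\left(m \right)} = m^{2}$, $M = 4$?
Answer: $155$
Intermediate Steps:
$E = \sqrt{22}$ ($E = \sqrt{6 + 4^{2}} = \sqrt{6 + 16} = \sqrt{22} \approx 4.6904$)
$\left(M - 3\right) 0 E + 155 = \left(4 - 3\right) 0 \sqrt{22} + 155 = 1 \cdot 0 \sqrt{22} + 155 = 0 \sqrt{22} + 155 = 0 + 155 = 155$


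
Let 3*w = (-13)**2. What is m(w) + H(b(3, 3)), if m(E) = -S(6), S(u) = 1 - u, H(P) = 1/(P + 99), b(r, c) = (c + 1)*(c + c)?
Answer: 616/123 ≈ 5.0081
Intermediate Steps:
b(r, c) = 2*c*(1 + c) (b(r, c) = (1 + c)*(2*c) = 2*c*(1 + c))
H(P) = 1/(99 + P)
w = 169/3 (w = (1/3)*(-13)**2 = (1/3)*169 = 169/3 ≈ 56.333)
m(E) = 5 (m(E) = -(1 - 1*6) = -(1 - 6) = -1*(-5) = 5)
m(w) + H(b(3, 3)) = 5 + 1/(99 + 2*3*(1 + 3)) = 5 + 1/(99 + 2*3*4) = 5 + 1/(99 + 24) = 5 + 1/123 = 616/123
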